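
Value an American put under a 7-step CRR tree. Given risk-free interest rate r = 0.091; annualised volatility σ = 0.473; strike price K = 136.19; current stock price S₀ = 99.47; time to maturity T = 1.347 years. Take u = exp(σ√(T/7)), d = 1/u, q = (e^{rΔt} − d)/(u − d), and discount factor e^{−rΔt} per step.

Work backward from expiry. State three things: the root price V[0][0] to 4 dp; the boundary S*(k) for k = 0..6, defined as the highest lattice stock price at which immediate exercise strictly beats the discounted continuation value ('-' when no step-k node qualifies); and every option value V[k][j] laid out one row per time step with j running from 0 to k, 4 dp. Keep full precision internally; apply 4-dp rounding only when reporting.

price = 41.0458
boundary = - 80.8315 65.6854 80.8315 65.6854 80.8315 99.4700
tree:
41.0458
55.3585 27.6614
70.5046 39.8356 16.0157
82.8126 55.3585 25.1508 7.1064
92.8143 70.5046 38.1756 12.5313 1.7290
100.9420 82.8126 55.3585 21.7074 3.4539 0.0000
107.5467 92.8143 70.5046 36.7200 6.8999 0.0000 0.0000
112.9138 100.9420 82.8126 55.3585 13.7837 0.0000 0.0000 0.0000

Δt=0.19243  u=1.23058  d=0.81262  q=0.49058  discount=0.98264
step 7 (expiry): payoffs max(K−S,0) = 112.9138 100.9420 82.8126 55.3585 13.7837 0.0000 0.0000 0.0000
step 6: (k=6,j=0): S=28.6433, (K−S)⁺=107.5467, hold=105.1826 ⇒ V=107.5467 exercise | (k=6,j=1): S=43.3757, (K−S)⁺=92.8143, hold=90.4503 ⇒ V=92.8143 exercise | (k=6,j=2): S=65.6854, (K−S)⁺=70.5046, hold=68.1405 ⇒ V=70.5046 exercise | (k=6,j=3): S=99.4700, (K−S)⁺=36.7200, hold=34.3559 ⇒ V=36.7200 exercise | (k=6,j=4): S=150.6313, (K−S)⁺=0.0000, hold=6.8999 ⇒ V=6.8999 continue | (k=6,j=5): S=228.1067, (K−S)⁺=0.0000, hold=0.0000 ⇒ V=0.0000 continue | (k=6,j=6): S=345.4309, (K−S)⁺=0.0000, hold=0.0000 ⇒ V=0.0000 continue  boundary S*=99.4700
step 5: (k=5,j=0): S=35.2480, (K−S)⁺=100.9420, hold=98.5779 ⇒ V=100.9420 exercise | (k=5,j=1): S=53.3774, (K−S)⁺=82.8126, hold=80.4485 ⇒ V=82.8126 exercise | (k=5,j=2): S=80.8315, (K−S)⁺=55.3585, hold=52.9944 ⇒ V=55.3585 exercise | (k=5,j=3): S=122.4063, (K−S)⁺=13.7837, hold=21.7074 ⇒ V=21.7074 continue | (k=5,j=4): S=185.3645, (K−S)⁺=0.0000, hold=3.4539 ⇒ V=3.4539 continue | (k=5,j=5): S=280.7047, (K−S)⁺=0.0000, hold=0.0000 ⇒ V=0.0000 continue  boundary S*=80.8315
step 4: (k=4,j=0): S=43.3757, (K−S)⁺=92.8143, hold=90.4503 ⇒ V=92.8143 exercise | (k=4,j=1): S=65.6854, (K−S)⁺=70.5046, hold=68.1405 ⇒ V=70.5046 exercise | (k=4,j=2): S=99.4700, (K−S)⁺=36.7200, hold=38.1756 ⇒ V=38.1756 continue | (k=4,j=3): S=150.6313, (K−S)⁺=0.0000, hold=12.5313 ⇒ V=12.5313 continue | (k=4,j=4): S=228.1067, (K−S)⁺=0.0000, hold=1.7290 ⇒ V=1.7290 continue  boundary S*=65.6854
step 3: (k=3,j=0): S=53.3774, (K−S)⁺=82.8126, hold=80.4485 ⇒ V=82.8126 exercise | (k=3,j=1): S=80.8315, (K−S)⁺=55.3585, hold=53.6962 ⇒ V=55.3585 exercise | (k=3,j=2): S=122.4063, (K−S)⁺=13.7837, hold=25.1508 ⇒ V=25.1508 continue | (k=3,j=3): S=185.3645, (K−S)⁺=0.0000, hold=7.1064 ⇒ V=7.1064 continue  boundary S*=80.8315
step 2: (k=2,j=0): S=65.6854, (K−S)⁺=70.5046, hold=68.1405 ⇒ V=70.5046 exercise | (k=2,j=1): S=99.4700, (K−S)⁺=36.7200, hold=39.8356 ⇒ V=39.8356 continue | (k=2,j=2): S=150.6313, (K−S)⁺=0.0000, hold=16.0157 ⇒ V=16.0157 continue  boundary S*=65.6854
step 1: (k=1,j=0): S=80.8315, (K−S)⁺=55.3585, hold=54.4963 ⇒ V=55.3585 exercise | (k=1,j=1): S=122.4063, (K−S)⁺=13.7837, hold=27.6614 ⇒ V=27.6614 continue  boundary S*=80.8315
step 0: (k=0,j=0): S=99.4700, (K−S)⁺=36.7200, hold=41.0458 ⇒ V=41.0458 continue  boundary S*=-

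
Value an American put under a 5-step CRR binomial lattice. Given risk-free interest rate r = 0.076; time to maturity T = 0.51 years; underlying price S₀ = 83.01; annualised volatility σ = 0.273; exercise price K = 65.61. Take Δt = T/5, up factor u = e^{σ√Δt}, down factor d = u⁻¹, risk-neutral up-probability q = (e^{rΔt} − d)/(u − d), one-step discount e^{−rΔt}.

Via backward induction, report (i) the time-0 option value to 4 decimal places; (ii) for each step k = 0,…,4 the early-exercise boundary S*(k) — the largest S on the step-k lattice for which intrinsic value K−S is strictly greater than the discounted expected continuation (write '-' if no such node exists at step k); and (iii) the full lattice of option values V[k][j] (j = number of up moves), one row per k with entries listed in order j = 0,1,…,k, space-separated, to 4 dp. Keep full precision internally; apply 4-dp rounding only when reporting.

price = 0.5319
boundary = - - - - 58.5689
tree:
0.5319
1.0294 0.0857
1.9755 0.1811 0.0000
3.7530 0.3824 0.0000 0.0000
7.0411 0.8075 0.0000 0.0000 0.0000
11.9314 1.7053 0.0000 0.0000 0.0000 0.0000

Δt=0.10200, u=1.09110, d=0.91650, q=0.52279, disc=e^(-rΔt)=0.99228
k=5 terminal: V=max(K-S,0) → 11.9314 1.7053 0.0000 0.0000 0.0000 0.0000
k=4: j=0 S=58.5689 intr=7.0411 cont=6.5344 V=7.0411[EX]; j=1 S=69.7267 intr=0.0000 cont=0.8075 V=0.8075[hold]; j=2 S=83.0100 intr=0.0000 cont=0.0000 V=0.0000[hold]; j=3 S=98.8239 intr=0.0000 cont=0.0000 V=0.0000[hold]; j=4 S=117.6504 intr=0.0000 cont=0.0000 V=0.0000[hold]  S*(4)=58.5689
k=3: j=0 S=63.9047 intr=1.7053 cont=3.7530 V=3.7530[hold]; j=1 S=76.0790 intr=0.0000 cont=0.3824 V=0.3824[hold]; j=2 S=90.5725 intr=0.0000 cont=0.0000 V=0.0000[hold]; j=3 S=107.8271 intr=0.0000 cont=0.0000 V=0.0000[hold]  S*(3)=-
k=2: j=0 S=69.7267 intr=0.0000 cont=1.9755 V=1.9755[hold]; j=1 S=83.0100 intr=0.0000 cont=0.1811 V=0.1811[hold]; j=2 S=98.8239 intr=0.0000 cont=0.0000 V=0.0000[hold]  S*(2)=-
k=1: j=0 S=76.0790 intr=0.0000 cont=1.0294 V=1.0294[hold]; j=1 S=90.5725 intr=0.0000 cont=0.0857 V=0.0857[hold]  S*(1)=-
k=0: j=0 S=83.0100 intr=0.0000 cont=0.5319 V=0.5319[hold]  S*(0)=-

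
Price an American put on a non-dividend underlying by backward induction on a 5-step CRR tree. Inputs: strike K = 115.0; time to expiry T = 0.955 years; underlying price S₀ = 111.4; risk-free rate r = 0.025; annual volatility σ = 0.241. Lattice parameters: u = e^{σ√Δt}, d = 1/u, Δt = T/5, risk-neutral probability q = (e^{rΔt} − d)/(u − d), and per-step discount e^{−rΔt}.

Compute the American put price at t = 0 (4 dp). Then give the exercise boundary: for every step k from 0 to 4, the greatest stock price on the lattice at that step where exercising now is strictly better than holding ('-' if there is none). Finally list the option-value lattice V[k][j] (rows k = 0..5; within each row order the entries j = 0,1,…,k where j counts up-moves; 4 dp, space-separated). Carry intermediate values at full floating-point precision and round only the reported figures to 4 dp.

Δt=0.19100  u=1.11107  d=0.90003  q=0.49637  discount=0.99524
step 5 (expiry): payoffs max(K−S,0) = 49.2079 33.7809 14.7365 0.0000 0.0000 0.0000
step 4: (k=4,j=0): S=73.0998, (K−S)⁺=41.9002, hold=41.3524 ⇒ V=41.9002 exercise | (k=4,j=1): S=90.2403, (K−S)⁺=24.7597, hold=24.2119 ⇒ V=24.7597 exercise | (k=4,j=2): S=111.4000, (K−S)⁺=3.6000, hold=7.3863 ⇒ V=7.3863 continue | (k=4,j=3): S=137.5212, (K−S)⁺=0.0000, hold=0.0000 ⇒ V=0.0000 continue | (k=4,j=4): S=169.7674, (K−S)⁺=0.0000, hold=0.0000 ⇒ V=0.0000 continue  boundary S*=90.2403
step 3: (k=3,j=0): S=81.2191, (K−S)⁺=33.7809, hold=33.2331 ⇒ V=33.7809 exercise | (k=3,j=1): S=100.2635, (K−S)⁺=14.7365, hold=16.0592 ⇒ V=16.0592 continue | (k=3,j=2): S=123.7734, (K−S)⁺=0.0000, hold=3.7022 ⇒ V=3.7022 continue | (k=3,j=3): S=152.7960, (K−S)⁺=0.0000, hold=0.0000 ⇒ V=0.0000 continue  boundary S*=81.2191
step 2: (k=2,j=0): S=90.2403, (K−S)⁺=24.7597, hold=24.8653 ⇒ V=24.8653 continue | (k=2,j=1): S=111.4000, (K−S)⁺=3.6000, hold=9.8782 ⇒ V=9.8782 continue | (k=2,j=2): S=137.5212, (K−S)⁺=0.0000, hold=1.8557 ⇒ V=1.8557 continue  boundary S*=-
step 1: (k=1,j=0): S=100.2635, (K−S)⁺=14.7365, hold=17.3431 ⇒ V=17.3431 continue | (k=1,j=1): S=123.7734, (K−S)⁺=0.0000, hold=5.8680 ⇒ V=5.8680 continue  boundary S*=-
step 0: (k=0,j=0): S=111.4000, (K−S)⁺=3.6000, hold=11.5917 ⇒ V=11.5917 continue  boundary S*=-

price = 11.5917
boundary = - - - 81.2191 90.2403
tree:
11.5917
17.3431 5.8680
24.8653 9.8782 1.8557
33.7809 16.0592 3.7022 0.0000
41.9002 24.7597 7.3863 0.0000 0.0000
49.2079 33.7809 14.7365 0.0000 0.0000 0.0000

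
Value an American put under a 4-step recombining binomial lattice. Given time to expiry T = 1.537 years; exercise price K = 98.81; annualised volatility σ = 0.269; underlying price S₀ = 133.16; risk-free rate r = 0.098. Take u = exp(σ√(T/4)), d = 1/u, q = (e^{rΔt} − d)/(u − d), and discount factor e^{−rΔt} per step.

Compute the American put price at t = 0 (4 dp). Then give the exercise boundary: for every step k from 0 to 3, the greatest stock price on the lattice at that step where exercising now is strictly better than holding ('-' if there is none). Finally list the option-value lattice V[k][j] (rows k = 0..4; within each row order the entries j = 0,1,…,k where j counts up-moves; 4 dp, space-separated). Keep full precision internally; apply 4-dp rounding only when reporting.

Δt=0.38425, u=1.18146, d=0.84641, q=0.57295, disc=e^(-rΔt)=0.96304
k=4 terminal: V=max(K-S,0) → 30.4655 3.4121 0.0000 0.0000 0.0000
k=3: j=0 S=80.7460 intr=18.0640 cont=14.4123 V=18.0640[EX]; j=1 S=112.7084 intr=0.0000 cont=1.4033 V=1.4033[hold]; j=2 S=157.3227 intr=0.0000 cont=0.0000 V=0.0000[hold]; j=3 S=219.5969 intr=0.0000 cont=0.0000 V=0.0000[hold]  S*(3)=80.7460
k=2: j=0 S=95.3979 intr=3.4121 cont=8.2035 V=8.2035[hold]; j=1 S=133.1600 intr=0.0000 cont=0.5771 V=0.5771[hold]; j=2 S=185.8698 intr=0.0000 cont=0.0000 V=0.0000[hold]  S*(2)=-
k=1: j=0 S=112.7084 intr=0.0000 cont=3.6923 V=3.6923[hold]; j=1 S=157.3227 intr=0.0000 cont=0.2374 V=0.2374[hold]  S*(1)=-
k=0: j=0 S=133.1600 intr=0.0000 cont=1.6495 V=1.6495[hold]  S*(0)=-

price = 1.6495
boundary = - - - 80.7460
tree:
1.6495
3.6923 0.2374
8.2035 0.5771 0.0000
18.0640 1.4033 0.0000 0.0000
30.4655 3.4121 0.0000 0.0000 0.0000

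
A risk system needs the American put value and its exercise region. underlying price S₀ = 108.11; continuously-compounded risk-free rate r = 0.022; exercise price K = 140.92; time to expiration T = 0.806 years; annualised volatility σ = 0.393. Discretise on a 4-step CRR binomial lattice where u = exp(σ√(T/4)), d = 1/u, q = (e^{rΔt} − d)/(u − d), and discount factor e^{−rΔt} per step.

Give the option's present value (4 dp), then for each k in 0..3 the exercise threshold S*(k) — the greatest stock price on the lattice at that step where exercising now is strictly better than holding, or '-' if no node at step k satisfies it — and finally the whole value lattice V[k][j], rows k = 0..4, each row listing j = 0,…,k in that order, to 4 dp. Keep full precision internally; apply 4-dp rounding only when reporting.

Δt=0.20150, u=1.19293, d=0.83827, q=0.46854, disc=e^(-rΔt)=0.99558
k=4 terminal: V=max(K-S,0) → 87.5367 64.9511 32.8100 0.0000 0.0000
k=3: j=0 S=63.6826 intr=77.2374 cont=76.6141 V=77.2374[EX]; j=1 S=90.6256 intr=50.2944 cont=49.6711 V=50.2944[EX]; j=2 S=128.9677 intr=11.9523 cont=17.3601 V=17.3601[hold]; j=3 S=183.5317 intr=0.0000 cont=0.0000 V=0.0000[hold]  S*(3)=90.6256
k=2: j=0 S=75.9689 intr=64.9511 cont=64.3278 V=64.9511[EX]; j=1 S=108.1100 intr=32.8100 cont=34.7093 V=34.7093[hold]; j=2 S=153.8495 intr=0.0000 cont=9.1854 V=9.1854[hold]  S*(2)=75.9689
k=1: j=0 S=90.6256 intr=50.2944 cont=50.5570 V=50.5570[hold]; j=1 S=128.9677 intr=11.9523 cont=22.6498 V=22.6498[hold]  S*(1)=-
k=0: j=0 S=108.1100 intr=32.8100 cont=37.3156 V=37.3156[hold]  S*(0)=-

price = 37.3156
boundary = - - 75.9689 90.6256
tree:
37.3156
50.5570 22.6498
64.9511 34.7093 9.1854
77.2374 50.2944 17.3601 0.0000
87.5367 64.9511 32.8100 0.0000 0.0000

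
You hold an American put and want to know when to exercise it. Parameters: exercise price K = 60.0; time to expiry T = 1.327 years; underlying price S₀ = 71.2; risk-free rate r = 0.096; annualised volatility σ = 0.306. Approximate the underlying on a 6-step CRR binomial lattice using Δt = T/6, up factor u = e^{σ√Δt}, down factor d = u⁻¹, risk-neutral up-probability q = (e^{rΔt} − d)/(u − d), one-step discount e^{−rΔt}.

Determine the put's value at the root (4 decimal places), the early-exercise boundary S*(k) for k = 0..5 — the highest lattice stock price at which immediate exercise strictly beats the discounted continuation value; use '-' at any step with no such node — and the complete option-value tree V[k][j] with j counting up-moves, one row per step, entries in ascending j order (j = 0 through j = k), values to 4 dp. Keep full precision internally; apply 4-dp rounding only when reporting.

price = 2.8670
boundary = - - - 46.2366 40.0395 46.2366
tree:
2.8670
4.9969 1.1550
8.4511 2.2345 0.2756
13.7634 4.2333 0.6098 0.0000
19.9605 7.7936 1.3493 0.0000 0.0000
25.3271 13.7634 2.9858 0.0000 0.0000 0.0000
29.9743 19.9605 6.6070 0.0000 0.0000 0.0000 0.0000

params: Δt=0.22117 u=1.15478 d=0.86597 q=0.53839 e^(-rΔt)=0.97899
t_6 payoffs: 29.9743 19.9605 6.6070 0.0000 0.0000 0.0000 0.0000
t_5: node(5,0) S=34.6729 payoff=25.3271 vs cont=24.0666 → 25.3271 [stop]  node(5,1) S=46.2366 payoff=13.7634 vs cont=12.5029 → 13.7634 [stop]  node(5,2) S=61.6570 payoff=0.0000 vs cont=2.9858 → 2.9858 [wait]  node(5,3) S=82.2201 payoff=0.0000 vs cont=0.0000 → 0.0000 [wait]  node(5,4) S=109.6412 payoff=0.0000 vs cont=0.0000 → 0.0000 [wait]  node(5,5) S=146.2075 payoff=0.0000 vs cont=0.0000 → 0.0000 [wait]  ⇒ S*(5)=46.2366
t_4: node(4,0) S=40.0395 payoff=19.9605 vs cont=18.7000 → 19.9605 [stop]  node(4,1) S=53.3930 payoff=6.6070 vs cont=7.7936 → 7.7936 [wait]  node(4,2) S=71.2000 payoff=0.0000 vs cont=1.3493 → 1.3493 [wait]  node(4,3) S=94.9458 payoff=0.0000 vs cont=0.0000 → 0.0000 [wait]  node(4,4) S=126.6111 payoff=0.0000 vs cont=0.0000 → 0.0000 [wait]  ⇒ S*(4)=40.0395
t_3: node(3,0) S=46.2366 payoff=13.7634 vs cont=13.1283 → 13.7634 [stop]  node(3,1) S=61.6570 payoff=0.0000 vs cont=4.2333 → 4.2333 [wait]  node(3,2) S=82.2201 payoff=0.0000 vs cont=0.6098 → 0.6098 [wait]  node(3,3) S=109.6412 payoff=0.0000 vs cont=0.0000 → 0.0000 [wait]  ⇒ S*(3)=46.2366
t_2: node(2,0) S=53.3930 payoff=6.6070 vs cont=8.4511 → 8.4511 [wait]  node(2,1) S=71.2000 payoff=0.0000 vs cont=2.2345 → 2.2345 [wait]  node(2,2) S=94.9458 payoff=0.0000 vs cont=0.2756 → 0.2756 [wait]  ⇒ S*(2)=-
t_1: node(1,0) S=61.6570 payoff=0.0000 vs cont=4.9969 → 4.9969 [wait]  node(1,1) S=82.2201 payoff=0.0000 vs cont=1.1550 → 1.1550 [wait]  ⇒ S*(1)=-
t_0: node(0,0) S=71.2000 payoff=0.0000 vs cont=2.8670 → 2.8670 [wait]  ⇒ S*(0)=-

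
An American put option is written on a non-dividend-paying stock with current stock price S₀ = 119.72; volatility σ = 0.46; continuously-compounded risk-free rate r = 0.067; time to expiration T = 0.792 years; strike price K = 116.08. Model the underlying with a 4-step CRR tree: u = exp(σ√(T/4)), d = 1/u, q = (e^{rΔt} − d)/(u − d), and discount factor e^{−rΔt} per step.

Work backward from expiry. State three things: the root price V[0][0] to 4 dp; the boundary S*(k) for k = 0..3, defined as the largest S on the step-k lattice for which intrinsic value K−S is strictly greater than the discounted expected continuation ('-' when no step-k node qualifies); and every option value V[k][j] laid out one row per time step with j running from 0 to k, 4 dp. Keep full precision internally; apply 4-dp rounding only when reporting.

price = 14.2380
boundary = - - 79.5019 64.7863
tree:
14.2380
23.2704 4.9027
36.5781 9.5799 0.0000
51.2937 18.7194 0.0000 0.0000
63.2855 36.5781 0.0000 0.0000 0.0000

Δt=0.19800, u=1.22714, d=0.81490, q=0.48140, disc=e^(-rΔt)=0.98682
k=4 terminal: V=max(K-S,0) → 63.2855 36.5781 0.0000 0.0000 0.0000
k=3: j=0 S=64.7863 intr=51.2937 cont=49.7639 V=51.2937[EX]; j=1 S=97.5601 intr=18.5199 cont=18.7194 V=18.7194[hold]; j=2 S=146.9133 intr=0.0000 cont=0.0000 V=0.0000[hold]; j=3 S=221.2331 intr=0.0000 cont=0.0000 V=0.0000[hold]  S*(3)=64.7863
k=2: j=0 S=79.5019 intr=36.5781 cont=35.1431 V=36.5781[EX]; j=1 S=119.7200 intr=0.0000 cont=9.5799 V=9.5799[hold]; j=2 S=180.2834 intr=0.0000 cont=0.0000 V=0.0000[hold]  S*(2)=79.5019
k=1: j=0 S=97.5601 intr=18.5199 cont=23.2704 V=23.2704[hold]; j=1 S=146.9133 intr=0.0000 cont=4.9027 V=4.9027[hold]  S*(1)=-
k=0: j=0 S=119.7200 intr=0.0000 cont=14.2380 V=14.2380[hold]  S*(0)=-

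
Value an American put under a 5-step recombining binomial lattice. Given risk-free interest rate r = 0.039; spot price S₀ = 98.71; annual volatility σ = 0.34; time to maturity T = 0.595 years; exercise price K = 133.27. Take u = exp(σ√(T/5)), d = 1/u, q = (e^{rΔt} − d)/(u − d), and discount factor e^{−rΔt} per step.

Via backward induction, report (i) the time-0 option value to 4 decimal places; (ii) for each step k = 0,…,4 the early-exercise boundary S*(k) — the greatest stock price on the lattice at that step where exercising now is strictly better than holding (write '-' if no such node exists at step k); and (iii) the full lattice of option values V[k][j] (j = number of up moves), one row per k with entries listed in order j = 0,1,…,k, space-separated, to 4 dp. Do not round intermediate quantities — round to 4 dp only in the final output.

Δt=0.11900, u=1.12444, d=0.88933, q=0.49050, disc=e^(-rΔt)=0.99537
k=5 terminal: V=max(K-S,0) → 78.3571 63.8397 45.4843 22.2762 0.0000 0.0000
k=4: j=0 S=61.7464 intr=71.5236 cont=70.9065 V=71.5236[EX]; j=1 S=78.0704 intr=55.1996 cont=54.5825 V=55.1996[EX]; j=2 S=98.7100 intr=34.5600 cont=33.9429 V=34.5600[EX]; j=3 S=124.8061 intr=8.4639 cont=11.2973 V=11.2973[hold]; j=4 S=157.8014 intr=0.0000 cont=0.0000 V=0.0000[hold]  S*(4)=98.7100
k=3: j=0 S=69.4303 intr=63.8397 cont=63.2226 V=63.8397[EX]; j=1 S=87.7857 intr=45.4843 cont=44.8672 V=45.4843[EX]; j=2 S=110.9938 intr=22.2762 cont=23.0425 V=23.0425[hold]; j=3 S=140.3374 intr=0.0000 cont=5.7293 V=5.7293[hold]  S*(3)=87.7857
k=2: j=0 S=78.0704 intr=55.1996 cont=54.5825 V=55.1996[EX]; j=1 S=98.7100 intr=34.5600 cont=34.3170 V=34.5600[EX]; j=2 S=124.8061 intr=8.4639 cont=14.4831 V=14.4831[hold]  S*(2)=98.7100
k=1: j=0 S=87.7857 intr=45.4843 cont=44.8672 V=45.4843[EX]; j=1 S=110.9938 intr=22.2762 cont=24.5979 V=24.5979[hold]  S*(1)=87.7857
k=0: j=0 S=98.7100 intr=34.5600 cont=35.0764 V=35.0764[hold]  S*(0)=-

price = 35.0764
boundary = - 87.7857 98.7100 87.7857 98.7100
tree:
35.0764
45.4843 24.5979
55.1996 34.5600 14.4831
63.8397 45.4843 23.0425 5.7293
71.5236 55.1996 34.5600 11.2973 0.0000
78.3571 63.8397 45.4843 22.2762 0.0000 0.0000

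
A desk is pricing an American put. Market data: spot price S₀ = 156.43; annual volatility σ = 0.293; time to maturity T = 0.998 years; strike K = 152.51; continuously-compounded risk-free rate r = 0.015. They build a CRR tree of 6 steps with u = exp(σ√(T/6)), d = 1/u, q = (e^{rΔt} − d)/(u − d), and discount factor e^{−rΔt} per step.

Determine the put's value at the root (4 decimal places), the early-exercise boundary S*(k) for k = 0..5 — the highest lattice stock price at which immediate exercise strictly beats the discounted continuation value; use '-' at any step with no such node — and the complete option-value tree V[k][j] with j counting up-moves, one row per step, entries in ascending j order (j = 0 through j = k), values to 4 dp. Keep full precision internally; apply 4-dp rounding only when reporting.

params: Δt=0.16633 u=1.12693 d=0.88737 q=0.48059 e^(-rΔt)=0.99751
t_6 payoffs: 76.1372 55.5188 29.3340 0.0000 0.0000 0.0000 0.0000
t_5: node(5,0) S=86.0668 payoff=66.4432 vs cont=66.0632 → 66.4432 [stop]  node(5,1) S=109.3023 payoff=43.2077 vs cont=42.8277 → 43.2077 [stop]  node(5,2) S=138.8108 payoff=13.6992 vs cont=15.1984 → 15.1984 [wait]  node(5,3) S=176.2857 payoff=0.0000 vs cont=0.0000 → 0.0000 [wait]  node(5,4) S=223.8777 payoff=0.0000 vs cont=0.0000 → 0.0000 [wait]  node(5,5) S=284.3182 payoff=0.0000 vs cont=0.0000 → 0.0000 [wait]  ⇒ S*(5)=109.3023
t_4: node(4,0) S=96.9912 payoff=55.5188 vs cont=55.1388 → 55.5188 [stop]  node(4,1) S=123.1760 payoff=29.3340 vs cont=29.6726 → 29.6726 [wait]  node(4,2) S=156.4300 payoff=0.0000 vs cont=7.8746 → 7.8746 [wait]  node(4,3) S=198.6616 payoff=0.0000 vs cont=0.0000 → 0.0000 [wait]  node(4,4) S=252.2945 payoff=0.0000 vs cont=0.0000 → 0.0000 [wait]  ⇒ S*(4)=96.9912
t_3: node(3,0) S=109.3023 payoff=43.2077 vs cont=42.9900 → 43.2077 [stop]  node(3,1) S=138.8108 payoff=13.6992 vs cont=19.1489 → 19.1489 [wait]  node(3,2) S=176.2857 payoff=0.0000 vs cont=4.0799 → 4.0799 [wait]  node(3,3) S=223.8777 payoff=0.0000 vs cont=0.0000 → 0.0000 [wait]  ⇒ S*(3)=109.3023
t_2: node(2,0) S=123.1760 payoff=29.3340 vs cont=31.5664 → 31.5664 [wait]  node(2,1) S=156.4300 payoff=0.0000 vs cont=11.8772 → 11.8772 [wait]  node(2,2) S=198.6616 payoff=0.0000 vs cont=2.1139 → 2.1139 [wait]  ⇒ S*(2)=-
t_1: node(1,0) S=138.8108 payoff=13.6992 vs cont=22.0489 → 22.0489 [wait]  node(1,1) S=176.2857 payoff=0.0000 vs cont=7.1672 → 7.1672 [wait]  ⇒ S*(1)=-
t_0: node(0,0) S=156.4300 payoff=0.0000 vs cont=14.8598 → 14.8598 [wait]  ⇒ S*(0)=-

price = 14.8598
boundary = - - - 109.3023 96.9912 109.3023
tree:
14.8598
22.0489 7.1672
31.5664 11.8772 2.1139
43.2077 19.1489 4.0799 0.0000
55.5188 29.6726 7.8746 0.0000 0.0000
66.4432 43.2077 15.1984 0.0000 0.0000 0.0000
76.1372 55.5188 29.3340 0.0000 0.0000 0.0000 0.0000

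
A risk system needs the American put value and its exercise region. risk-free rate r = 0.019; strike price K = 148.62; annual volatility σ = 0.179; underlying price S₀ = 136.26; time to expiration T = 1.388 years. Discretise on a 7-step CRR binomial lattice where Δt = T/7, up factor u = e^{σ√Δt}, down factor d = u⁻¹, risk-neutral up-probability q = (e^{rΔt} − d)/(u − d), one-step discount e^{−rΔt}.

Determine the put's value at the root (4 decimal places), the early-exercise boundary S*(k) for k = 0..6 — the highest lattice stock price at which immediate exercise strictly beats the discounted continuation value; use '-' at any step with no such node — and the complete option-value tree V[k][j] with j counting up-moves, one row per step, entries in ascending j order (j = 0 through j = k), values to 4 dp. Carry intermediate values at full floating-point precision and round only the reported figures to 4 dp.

price = 17.1451
boundary = - - 116.1811 107.2800 116.1811 125.8206 136.2600
tree:
17.1451
24.0347 10.4862
32.4389 15.9353 5.1965
41.3400 23.2993 8.7998 1.6855
49.5591 32.4389 14.4699 3.2798 0.1274
57.1485 41.3400 22.7994 6.3724 0.2577 0.0000
64.1564 49.5591 32.4389 12.3600 0.5213 0.0000 0.0000
70.6275 57.1485 41.3400 22.7994 1.0545 0.0000 0.0000 0.0000

Δt=0.19829  u=1.08297  d=0.92339  q=0.50374  discount=0.99624
step 7 (expiry): payoffs max(K−S,0) = 70.6275 57.1485 41.3400 22.7994 1.0545 0.0000 0.0000 0.0000
step 6: (k=6,j=0): S=84.4636, (K−S)⁺=64.1564, hold=63.5976 ⇒ V=64.1564 exercise | (k=6,j=1): S=99.0609, (K−S)⁺=49.5591, hold=49.0002 ⇒ V=49.5591 exercise | (k=6,j=2): S=116.1811, (K−S)⁺=32.4389, hold=31.8801 ⇒ V=32.4389 exercise | (k=6,j=3): S=136.2600, (K−S)⁺=12.3600, hold=11.8011 ⇒ V=12.3600 exercise | (k=6,j=4): S=159.8090, (K−S)⁺=0.0000, hold=0.5213 ⇒ V=0.5213 continue | (k=6,j=5): S=187.4279, (K−S)⁺=0.0000, hold=0.0000 ⇒ V=0.0000 continue | (k=6,j=6): S=219.8201, (K−S)⁺=0.0000, hold=0.0000 ⇒ V=0.0000 continue  boundary S*=136.2600
step 5: (k=5,j=0): S=91.4715, (K−S)⁺=57.1485, hold=56.5896 ⇒ V=57.1485 exercise | (k=5,j=1): S=107.2800, (K−S)⁺=41.3400, hold=40.7811 ⇒ V=41.3400 exercise | (k=5,j=2): S=125.8206, (K−S)⁺=22.7994, hold=22.2405 ⇒ V=22.7994 exercise | (k=5,j=3): S=147.5655, (K−S)⁺=1.0545, hold=6.3724 ⇒ V=6.3724 continue | (k=5,j=4): S=173.0684, (K−S)⁺=0.0000, hold=0.2577 ⇒ V=0.2577 continue | (k=5,j=5): S=202.9789, (K−S)⁺=0.0000, hold=0.0000 ⇒ V=0.0000 continue  boundary S*=125.8206
step 4: (k=4,j=0): S=99.0609, (K−S)⁺=49.5591, hold=49.0002 ⇒ V=49.5591 exercise | (k=4,j=1): S=116.1811, (K−S)⁺=32.4389, hold=31.8801 ⇒ V=32.4389 exercise | (k=4,j=2): S=136.2600, (K−S)⁺=12.3600, hold=14.4699 ⇒ V=14.4699 continue | (k=4,j=3): S=159.8090, (K−S)⁺=0.0000, hold=3.2798 ⇒ V=3.2798 continue | (k=4,j=4): S=187.4279, (K−S)⁺=0.0000, hold=0.1274 ⇒ V=0.1274 continue  boundary S*=116.1811
step 3: (k=3,j=0): S=107.2800, (K−S)⁺=41.3400, hold=40.7811 ⇒ V=41.3400 exercise | (k=3,j=1): S=125.8206, (K−S)⁺=22.7994, hold=23.2993 ⇒ V=23.2993 continue | (k=3,j=2): S=147.5655, (K−S)⁺=1.0545, hold=8.7998 ⇒ V=8.7998 continue | (k=3,j=3): S=173.0684, (K−S)⁺=0.0000, hold=1.6855 ⇒ V=1.6855 continue  boundary S*=107.2800
step 2: (k=2,j=0): S=116.1811, (K−S)⁺=32.4389, hold=32.1310 ⇒ V=32.4389 exercise | (k=2,j=1): S=136.2600, (K−S)⁺=12.3600, hold=15.9353 ⇒ V=15.9353 continue | (k=2,j=2): S=159.8090, (K−S)⁺=0.0000, hold=5.1965 ⇒ V=5.1965 continue  boundary S*=116.1811
step 1: (k=1,j=0): S=125.8206, (K−S)⁺=22.7994, hold=24.0347 ⇒ V=24.0347 continue | (k=1,j=1): S=147.5655, (K−S)⁺=1.0545, hold=10.4862 ⇒ V=10.4862 continue  boundary S*=-
step 0: (k=0,j=0): S=136.2600, (K−S)⁺=12.3600, hold=17.1451 ⇒ V=17.1451 continue  boundary S*=-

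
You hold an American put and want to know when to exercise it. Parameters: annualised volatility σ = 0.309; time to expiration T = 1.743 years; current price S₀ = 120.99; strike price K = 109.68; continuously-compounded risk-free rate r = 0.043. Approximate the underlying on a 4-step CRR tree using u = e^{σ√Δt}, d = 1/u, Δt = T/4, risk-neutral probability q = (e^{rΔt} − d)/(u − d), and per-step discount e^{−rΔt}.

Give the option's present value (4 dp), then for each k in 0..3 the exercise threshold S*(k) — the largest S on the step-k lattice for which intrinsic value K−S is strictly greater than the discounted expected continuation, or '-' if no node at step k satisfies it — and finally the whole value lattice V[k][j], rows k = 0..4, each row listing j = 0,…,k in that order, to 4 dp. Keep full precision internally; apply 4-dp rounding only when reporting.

params: Δt=0.43575 u=1.22627 d=0.81548 q=0.49523 e^(-rΔt)=0.98144
t_4 payoffs: 56.1733 29.2202 0.0000 0.0000 0.0000
t_3: node(3,0) S=65.6136 payoff=44.0664 vs cont=42.0305 → 44.0664 [stop]  node(3,1) S=98.6652 payoff=11.0148 vs cont=14.4758 → 14.4758 [wait]  node(3,2) S=148.3661 payoff=0.0000 vs cont=0.0000 → 0.0000 [wait]  node(3,3) S=223.1029 payoff=0.0000 vs cont=0.0000 → 0.0000 [wait]  ⇒ S*(3)=65.6136
t_2: node(2,0) S=80.4598 payoff=29.2202 vs cont=28.8664 → 29.2202 [stop]  node(2,1) S=120.9900 payoff=0.0000 vs cont=7.1714 → 7.1714 [wait]  node(2,2) S=181.9366 payoff=0.0000 vs cont=0.0000 → 0.0000 [wait]  ⇒ S*(2)=80.4598
t_1: node(1,0) S=98.6652 payoff=11.0148 vs cont=17.9613 → 17.9613 [wait]  node(1,1) S=148.3661 payoff=0.0000 vs cont=3.5527 → 3.5527 [wait]  ⇒ S*(1)=-
t_0: node(0,0) S=120.9900 payoff=0.0000 vs cont=10.6249 → 10.6249 [wait]  ⇒ S*(0)=-

price = 10.6249
boundary = - - 80.4598 65.6136
tree:
10.6249
17.9613 3.5527
29.2202 7.1714 0.0000
44.0664 14.4758 0.0000 0.0000
56.1733 29.2202 0.0000 0.0000 0.0000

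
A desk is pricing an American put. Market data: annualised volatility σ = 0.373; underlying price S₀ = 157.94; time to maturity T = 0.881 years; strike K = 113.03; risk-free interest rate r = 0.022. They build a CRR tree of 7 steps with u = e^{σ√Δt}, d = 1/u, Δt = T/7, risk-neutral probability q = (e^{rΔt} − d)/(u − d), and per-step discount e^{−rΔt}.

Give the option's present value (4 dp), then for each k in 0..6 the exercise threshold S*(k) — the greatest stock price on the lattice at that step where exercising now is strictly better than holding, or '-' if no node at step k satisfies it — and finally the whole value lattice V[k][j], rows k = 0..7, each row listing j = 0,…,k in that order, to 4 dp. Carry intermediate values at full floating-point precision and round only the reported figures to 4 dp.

Δt=0.12586, u=1.14148, d=0.87605, q=0.47741, disc=e^(-rΔt)=0.99723
k=7 terminal: V=max(K-S,0) → 50.4824 31.5318 6.8395 0.0000 0.0000 0.0000 0.0000 0.0000
k=6: j=0 S=71.3969 intr=41.6331 cont=41.3206 V=41.6331[EX]; j=1 S=93.0287 intr=20.0013 cont=19.6888 V=20.0013[EX]; j=2 S=121.2145 intr=0.0000 cont=3.5643 V=3.5643[hold]; j=3 S=157.9400 intr=0.0000 cont=0.0000 V=0.0000[hold]; j=4 S=205.7926 intr=0.0000 cont=0.0000 V=0.0000[hold]; j=5 S=268.1435 intr=0.0000 cont=0.0000 V=0.0000[hold]; j=6 S=349.3855 intr=0.0000 cont=0.0000 V=0.0000[hold]  S*(6)=93.0287
k=5: j=0 S=81.4982 intr=31.5318 cont=31.2192 V=31.5318[EX]; j=1 S=106.1905 intr=6.8395 cont=12.1205 V=12.1205[hold]; j=2 S=138.3641 intr=0.0000 cont=1.8575 V=1.8575[hold]; j=3 S=180.2856 intr=0.0000 cont=0.0000 V=0.0000[hold]; j=4 S=234.9084 intr=0.0000 cont=0.0000 V=0.0000[hold]; j=5 S=306.0808 intr=0.0000 cont=0.0000 V=0.0000[hold]  S*(5)=81.4982
k=4: j=0 S=93.0287 intr=20.0013 cont=22.2030 V=22.2030[hold]; j=1 S=121.2145 intr=0.0000 cont=7.2009 V=7.2009[hold]; j=2 S=157.9400 intr=0.0000 cont=0.9680 V=0.9680[hold]; j=3 S=205.7926 intr=0.0000 cont=0.0000 V=0.0000[hold]; j=4 S=268.1435 intr=0.0000 cont=0.0000 V=0.0000[hold]  S*(4)=-
k=3: j=0 S=106.1905 intr=6.8395 cont=14.9992 V=14.9992[hold]; j=1 S=138.3641 intr=0.0000 cont=4.2135 V=4.2135[hold]; j=2 S=180.2856 intr=0.0000 cont=0.5045 V=0.5045[hold]; j=3 S=234.9084 intr=0.0000 cont=0.0000 V=0.0000[hold]  S*(3)=-
k=2: j=0 S=121.2145 intr=0.0000 cont=9.8228 V=9.8228[hold]; j=1 S=157.9400 intr=0.0000 cont=2.4360 V=2.4360[hold]; j=2 S=205.7926 intr=0.0000 cont=0.2629 V=0.2629[hold]  S*(2)=-
k=1: j=0 S=138.3641 intr=0.0000 cont=6.2788 V=6.2788[hold]; j=1 S=180.2856 intr=0.0000 cont=1.3947 V=1.3947[hold]  S*(1)=-
k=0: j=0 S=157.9400 intr=0.0000 cont=3.9362 V=3.9362[hold]  S*(0)=-

price = 3.9362
boundary = - - - - - 81.4982 93.0287
tree:
3.9362
6.2788 1.3947
9.8228 2.4360 0.2629
14.9992 4.2135 0.5045 0.0000
22.2030 7.2009 0.9680 0.0000 0.0000
31.5318 12.1205 1.8575 0.0000 0.0000 0.0000
41.6331 20.0013 3.5643 0.0000 0.0000 0.0000 0.0000
50.4824 31.5318 6.8395 0.0000 0.0000 0.0000 0.0000 0.0000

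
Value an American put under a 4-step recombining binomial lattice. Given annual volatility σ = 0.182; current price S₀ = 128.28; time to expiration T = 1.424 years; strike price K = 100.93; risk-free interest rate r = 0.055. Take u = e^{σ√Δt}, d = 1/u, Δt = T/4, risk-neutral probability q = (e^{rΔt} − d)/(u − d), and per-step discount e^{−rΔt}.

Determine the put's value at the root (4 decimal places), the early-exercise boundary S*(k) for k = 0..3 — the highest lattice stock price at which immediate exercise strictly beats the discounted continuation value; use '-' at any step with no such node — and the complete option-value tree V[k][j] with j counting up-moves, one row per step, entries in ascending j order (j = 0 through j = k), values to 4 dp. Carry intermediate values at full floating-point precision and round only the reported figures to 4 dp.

price = 0.6511
boundary = - - - 92.6140
tree:
0.6511
1.5219 0.0000
3.5576 0.0000 0.0000
8.3160 0.0000 0.0000 0.0000
17.8463 0.0000 0.0000 0.0000 0.0000

Δt=0.35600  u=1.11471  d=0.89710  q=0.56374  discount=0.98061
step 4 (expiry): payoffs max(K−S,0) = 17.8463 0.0000 0.0000 0.0000 0.0000
step 3: (k=3,j=0): S=92.6140, (K−S)⁺=8.3160, hold=7.6346 ⇒ V=8.3160 exercise | (k=3,j=1): S=115.0796, (K−S)⁺=0.0000, hold=0.0000 ⇒ V=0.0000 continue | (k=3,j=2): S=142.9946, (K−S)⁺=0.0000, hold=0.0000 ⇒ V=0.0000 continue | (k=3,j=3): S=177.6811, (K−S)⁺=0.0000, hold=0.0000 ⇒ V=0.0000 continue  boundary S*=92.6140
step 2: (k=2,j=0): S=103.2375, (K−S)⁺=0.0000, hold=3.5576 ⇒ V=3.5576 continue | (k=2,j=1): S=128.2800, (K−S)⁺=0.0000, hold=0.0000 ⇒ V=0.0000 continue | (k=2,j=2): S=159.3971, (K−S)⁺=0.0000, hold=0.0000 ⇒ V=0.0000 continue  boundary S*=-
step 1: (k=1,j=0): S=115.0796, (K−S)⁺=0.0000, hold=1.5219 ⇒ V=1.5219 continue | (k=1,j=1): S=142.9946, (K−S)⁺=0.0000, hold=0.0000 ⇒ V=0.0000 continue  boundary S*=-
step 0: (k=0,j=0): S=128.2800, (K−S)⁺=0.0000, hold=0.6511 ⇒ V=0.6511 continue  boundary S*=-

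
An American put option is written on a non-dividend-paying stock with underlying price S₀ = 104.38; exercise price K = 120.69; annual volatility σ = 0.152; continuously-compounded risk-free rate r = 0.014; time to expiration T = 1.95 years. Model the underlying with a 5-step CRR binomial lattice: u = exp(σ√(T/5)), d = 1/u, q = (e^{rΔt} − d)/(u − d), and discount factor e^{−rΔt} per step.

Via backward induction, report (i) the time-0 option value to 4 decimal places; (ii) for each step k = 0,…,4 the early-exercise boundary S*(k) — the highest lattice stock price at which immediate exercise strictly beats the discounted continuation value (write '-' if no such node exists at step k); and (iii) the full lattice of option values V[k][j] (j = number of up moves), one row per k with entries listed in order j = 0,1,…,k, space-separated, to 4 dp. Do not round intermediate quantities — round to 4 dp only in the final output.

price = 18.3557
boundary = - 94.9276 86.3311 94.9276 104.3800
tree:
18.3557
25.7624 11.2970
34.3589 17.4485 5.3918
42.1768 25.7624 9.4910 1.4334
49.2868 34.3589 16.3100 2.9122 0.0000
55.7530 42.1768 25.7624 5.9163 0.0000 0.0000

Δt=0.39000  u=1.09958  d=0.90944  q=0.50508  discount=0.99455
step 5 (expiry): payoffs max(K−S,0) = 55.7530 42.1768 25.7624 5.9163 0.0000 0.0000
step 4: (k=4,j=0): S=71.4032, (K−S)⁺=49.2868, hold=48.6297 ⇒ V=49.2868 exercise | (k=4,j=1): S=86.3311, (K−S)⁺=34.3589, hold=33.7017 ⇒ V=34.3589 exercise | (k=4,j=2): S=104.3800, (K−S)⁺=16.3100, hold=15.6528 ⇒ V=16.3100 exercise | (k=4,j=3): S=126.2023, (K−S)⁺=0.0000, hold=2.9122 ⇒ V=2.9122 continue | (k=4,j=4): S=152.5869, (K−S)⁺=0.0000, hold=0.0000 ⇒ V=0.0000 continue  boundary S*=104.3800
step 3: (k=3,j=0): S=78.5132, (K−S)⁺=42.1768, hold=41.5197 ⇒ V=42.1768 exercise | (k=3,j=1): S=94.9276, (K−S)⁺=25.7624, hold=25.1053 ⇒ V=25.7624 exercise | (k=3,j=2): S=114.7737, (K−S)⁺=5.9163, hold=9.4910 ⇒ V=9.4910 continue | (k=3,j=3): S=138.7689, (K−S)⁺=0.0000, hold=1.4334 ⇒ V=1.4334 continue  boundary S*=94.9276
step 2: (k=2,j=0): S=86.3311, (K−S)⁺=34.3589, hold=33.7017 ⇒ V=34.3589 exercise | (k=2,j=1): S=104.3800, (K−S)⁺=16.3100, hold=17.4485 ⇒ V=17.4485 continue | (k=2,j=2): S=126.2023, (K−S)⁺=0.0000, hold=5.3918 ⇒ V=5.3918 continue  boundary S*=86.3311
step 1: (k=1,j=0): S=94.9276, (K−S)⁺=25.7624, hold=25.6772 ⇒ V=25.7624 exercise | (k=1,j=1): S=114.7737, (K−S)⁺=5.9163, hold=11.2970 ⇒ V=11.2970 continue  boundary S*=94.9276
step 0: (k=0,j=0): S=104.3800, (K−S)⁺=16.3100, hold=18.3557 ⇒ V=18.3557 continue  boundary S*=-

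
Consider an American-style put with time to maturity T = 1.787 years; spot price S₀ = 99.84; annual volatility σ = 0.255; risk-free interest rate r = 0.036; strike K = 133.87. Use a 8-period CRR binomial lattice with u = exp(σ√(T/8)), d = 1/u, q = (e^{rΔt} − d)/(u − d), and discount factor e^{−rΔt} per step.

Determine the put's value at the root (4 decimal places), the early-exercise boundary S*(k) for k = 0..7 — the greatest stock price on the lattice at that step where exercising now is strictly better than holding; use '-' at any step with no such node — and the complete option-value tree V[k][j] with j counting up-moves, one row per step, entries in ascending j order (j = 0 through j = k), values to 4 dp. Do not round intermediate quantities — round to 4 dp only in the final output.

price = 34.8977
boundary = - 88.5041 78.4554 88.5041 99.8400 88.5041 99.8400 112.6278
tree:
34.8977
45.3659 25.1275
55.4146 34.3747 16.4054
64.3225 45.3659 24.0801 9.0952
72.2189 55.4146 34.0300 14.6477 3.7619
79.2188 64.3225 45.3659 22.8294 6.8090 0.8153
85.4239 72.2189 55.4146 34.0300 12.1429 1.6547 0.0000
90.9245 79.2188 64.3225 45.3659 21.2422 3.3585 0.0000 0.0000
95.8005 85.4239 72.2189 55.4146 34.0300 6.8165 0.0000 0.0000 0.0000

Δt=0.22337, u=1.12808, d=0.88646, q=0.50332, disc=e^(-rΔt)=0.99199
k=8 terminal: V=max(K-S,0) → 95.8005 85.4239 72.2189 55.4146 34.0300 6.8165 0.0000 0.0000 0.0000
k=7: j=0 S=42.9455 intr=90.9245 cont=89.8523 V=90.9245[EX]; j=1 S=54.6512 intr=79.2188 cont=78.1466 V=79.2188[EX]; j=2 S=69.5475 intr=64.3225 cont=63.2503 V=64.3225[EX]; j=3 S=88.5041 intr=45.3659 cont=44.2937 V=45.3659[EX]; j=4 S=112.6278 intr=21.2422 cont=20.1700 V=21.2422[EX]; j=5 S=143.3268 intr=0.0000 cont=3.3585 V=3.3585[hold]; j=6 S=182.3935 intr=0.0000 cont=0.0000 V=0.0000[hold]; j=7 S=232.1087 intr=0.0000 cont=0.0000 V=0.0000[hold]  S*(7)=112.6278
k=6: j=0 S=48.4461 intr=85.4239 cont=84.3517 V=85.4239[EX]; j=1 S=61.6511 intr=72.2189 cont=71.1467 V=72.2189[EX]; j=2 S=78.4554 intr=55.4146 cont=54.3424 V=55.4146[EX]; j=3 S=99.8400 intr=34.0300 cont=32.9578 V=34.0300[EX]; j=4 S=127.0535 intr=6.8165 cont=12.1429 V=12.1429[hold]; j=5 S=161.6845 intr=0.0000 cont=1.6547 V=1.6547[hold]; j=6 S=205.7550 intr=0.0000 cont=0.0000 V=0.0000[hold]  S*(6)=99.8400
k=5: j=0 S=54.6512 intr=79.2188 cont=78.1466 V=79.2188[EX]; j=1 S=69.5475 intr=64.3225 cont=63.2503 V=64.3225[EX]; j=2 S=88.5041 intr=45.3659 cont=44.2937 V=45.3659[EX]; j=3 S=112.6278 intr=21.2422 cont=22.8294 V=22.8294[hold]; j=4 S=143.3268 intr=0.0000 cont=6.8090 V=6.8090[hold]; j=5 S=182.3935 intr=0.0000 cont=0.8153 V=0.8153[hold]  S*(5)=88.5041
k=4: j=0 S=61.6511 intr=72.2189 cont=71.1467 V=72.2189[EX]; j=1 S=78.4554 intr=55.4146 cont=54.3424 V=55.4146[EX]; j=2 S=99.8400 intr=34.0300 cont=33.7503 V=34.0300[EX]; j=3 S=127.0535 intr=6.8165 cont=14.6477 V=14.6477[hold]; j=4 S=161.6845 intr=0.0000 cont=3.7619 V=3.7619[hold]  S*(4)=99.8400
k=3: j=0 S=69.5475 intr=64.3225 cont=63.2503 V=64.3225[EX]; j=1 S=88.5041 intr=45.3659 cont=44.2937 V=45.3659[EX]; j=2 S=112.6278 intr=21.2422 cont=24.0801 V=24.0801[hold]; j=3 S=143.3268 intr=0.0000 cont=9.0952 V=9.0952[hold]  S*(3)=88.5041
k=2: j=0 S=78.4554 intr=55.4146 cont=54.3424 V=55.4146[EX]; j=1 S=99.8400 intr=34.0300 cont=34.3747 V=34.3747[hold]; j=2 S=127.0535 intr=6.8165 cont=16.4054 V=16.4054[hold]  S*(2)=78.4554
k=1: j=0 S=88.5041 intr=45.3659 cont=44.4658 V=45.3659[EX]; j=1 S=112.6278 intr=21.2422 cont=25.1275 V=25.1275[hold]  S*(1)=88.5041
k=0: j=0 S=99.8400 intr=34.0300 cont=34.8977 V=34.8977[hold]  S*(0)=-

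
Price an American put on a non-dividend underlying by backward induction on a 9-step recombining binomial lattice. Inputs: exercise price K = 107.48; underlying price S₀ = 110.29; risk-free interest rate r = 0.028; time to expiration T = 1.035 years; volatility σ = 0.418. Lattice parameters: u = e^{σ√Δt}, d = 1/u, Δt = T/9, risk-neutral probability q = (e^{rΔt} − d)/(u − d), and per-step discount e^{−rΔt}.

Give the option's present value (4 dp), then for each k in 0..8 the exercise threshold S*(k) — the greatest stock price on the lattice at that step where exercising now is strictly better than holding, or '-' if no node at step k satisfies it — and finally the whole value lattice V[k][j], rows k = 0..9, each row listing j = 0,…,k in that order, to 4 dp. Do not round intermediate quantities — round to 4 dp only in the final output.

params: Δt=0.11500 u=1.15229 d=0.86784 q=0.47596 e^(-rΔt)=0.99679
t_9 payoffs: 76.6849 66.5911 53.1889 35.3939 11.7662 0.0000 0.0000 0.0000 0.0000 0.0000
t_8: node(8,0) S=35.4849 payoff=71.9951 vs cont=71.6496 → 71.9951 [stop]  node(8,1) S=47.1158 payoff=60.3642 vs cont=60.0186 → 60.3642 [stop]  node(8,2) S=62.5590 payoff=44.9210 vs cont=44.5754 → 44.9210 [stop]  node(8,3) S=83.0640 payoff=24.4160 vs cont=24.0704 → 24.4160 [stop]  node(8,4) S=110.2900 payoff=0.0000 vs cont=6.1461 → 6.1461 [wait]  node(8,5) S=146.4398 payoff=0.0000 vs cont=0.0000 → 0.0000 [wait]  node(8,6) S=194.4385 payoff=0.0000 vs cont=0.0000 → 0.0000 [wait]  node(8,7) S=258.1698 payoff=0.0000 vs cont=0.0000 → 0.0000 [wait]  node(8,8) S=342.7903 payoff=0.0000 vs cont=0.0000 → 0.0000 [wait]  ⇒ S*(8)=83.0640
t_7: node(7,0) S=40.8889 payoff=66.5911 vs cont=66.2456 → 66.5911 [stop]  node(7,1) S=54.2911 payoff=53.1889 vs cont=52.8434 → 53.1889 [stop]  node(7,2) S=72.0861 payoff=35.3939 vs cont=35.0484 → 35.3939 [stop]  node(7,3) S=95.7138 payoff=11.7662 vs cont=15.6697 → 15.6697 [wait]  node(7,4) S=127.0860 payoff=0.0000 vs cont=3.2105 → 3.2105 [wait]  node(7,5) S=168.7411 payoff=0.0000 vs cont=0.0000 → 0.0000 [wait]  node(7,6) S=224.0494 payoff=0.0000 vs cont=0.0000 → 0.0000 [wait]  node(7,7) S=297.4863 payoff=0.0000 vs cont=0.0000 → 0.0000 [wait]  ⇒ S*(7)=72.0861
t_6: node(6,0) S=47.1158 payoff=60.3642 vs cont=60.0186 → 60.3642 [stop]  node(6,1) S=62.5590 payoff=44.9210 vs cont=44.5754 → 44.9210 [stop]  node(6,2) S=83.0640 payoff=24.4160 vs cont=25.9224 → 25.9224 [wait]  node(6,3) S=110.2900 payoff=0.0000 vs cont=9.7083 → 9.7083 [wait]  node(6,4) S=146.4398 payoff=0.0000 vs cont=1.6770 → 1.6770 [wait]  node(6,5) S=194.4385 payoff=0.0000 vs cont=0.0000 → 0.0000 [wait]  node(6,6) S=258.1698 payoff=0.0000 vs cont=0.0000 → 0.0000 [wait]  ⇒ S*(6)=62.5590
t_5: node(5,0) S=54.2911 payoff=53.1889 vs cont=52.8434 → 53.1889 [stop]  node(5,1) S=72.0861 payoff=35.3939 vs cont=35.7631 → 35.7631 [wait]  node(5,2) S=95.7138 payoff=11.7662 vs cont=18.1466 → 18.1466 [wait]  node(5,3) S=127.0860 payoff=0.0000 vs cont=5.8668 → 5.8668 [wait]  node(5,4) S=168.7411 payoff=0.0000 vs cont=0.8760 → 0.8760 [wait]  node(5,5) S=224.0494 payoff=0.0000 vs cont=0.0000 → 0.0000 [wait]  ⇒ S*(5)=54.2911
t_4: node(4,0) S=62.5590 payoff=44.9210 vs cont=44.7506 → 44.9210 [stop]  node(4,1) S=83.0640 payoff=24.4160 vs cont=27.2903 → 27.2903 [wait]  node(4,2) S=110.2900 payoff=0.0000 vs cont=12.2624 → 12.2624 [wait]  node(4,3) S=146.4398 payoff=0.0000 vs cont=3.4802 → 3.4802 [wait]  node(4,4) S=194.4385 payoff=0.0000 vs cont=0.4576 → 0.4576 [wait]  ⇒ S*(4)=62.5590
t_3: node(3,0) S=72.0861 payoff=35.3939 vs cont=36.4121 → 36.4121 [wait]  node(3,1) S=95.7138 payoff=11.7662 vs cont=20.0729 → 20.0729 [wait]  node(3,2) S=127.0860 payoff=0.0000 vs cont=8.0564 → 8.0564 [wait]  node(3,3) S=168.7411 payoff=0.0000 vs cont=2.0350 → 2.0350 [wait]  ⇒ S*(3)=-
t_2: node(2,0) S=83.0640 payoff=24.4160 vs cont=28.5432 → 28.5432 [wait]  node(2,1) S=110.2900 payoff=0.0000 vs cont=14.3074 → 14.3074 [wait]  node(2,2) S=146.4398 payoff=0.0000 vs cont=5.1738 → 5.1738 [wait]  ⇒ S*(2)=-
t_1: node(1,0) S=95.7138 payoff=11.7662 vs cont=21.6975 → 21.6975 [wait]  node(1,1) S=127.0860 payoff=0.0000 vs cont=9.9281 → 9.9281 [wait]  ⇒ S*(1)=-
t_0: node(0,0) S=110.2900 payoff=0.0000 vs cont=16.0440 → 16.0440 [wait]  ⇒ S*(0)=-

price = 16.0440
boundary = - - - - 62.5590 54.2911 62.5590 72.0861 83.0640
tree:
16.0440
21.6975 9.9281
28.5432 14.3074 5.1738
36.4121 20.0729 8.0564 2.0350
44.9210 27.2903 12.2624 3.4802 0.4576
53.1889 35.7631 18.1466 5.8668 0.8760 0.0000
60.3642 44.9210 25.9224 9.7083 1.6770 0.0000 0.0000
66.5911 53.1889 35.3939 15.6697 3.2105 0.0000 0.0000 0.0000
71.9951 60.3642 44.9210 24.4160 6.1461 0.0000 0.0000 0.0000 0.0000
76.6849 66.5911 53.1889 35.3939 11.7662 0.0000 0.0000 0.0000 0.0000 0.0000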